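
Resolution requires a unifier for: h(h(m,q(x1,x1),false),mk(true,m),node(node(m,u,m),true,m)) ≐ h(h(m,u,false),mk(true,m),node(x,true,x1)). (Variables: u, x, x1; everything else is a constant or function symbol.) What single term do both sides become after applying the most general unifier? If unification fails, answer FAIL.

Decompose h/3: h(m,q(x1,x1),false) ≐ h(m,u,false),  mk(true,m) ≐ mk(true,m),  node(node(m,u,m),true,m) ≐ node(x,true,x1).
Decompose h/3: m ≐ m,  q(x1,x1) ≐ u,  false ≐ false.
Delete trivial equation m ≐ m.
Bind u := q(x1,x1); substituting into the one remaining equation that mentions u gives: node(node(m,q(x1,x1),m),true,m) ≐ node(x,true,x1).
Delete trivial equation false ≐ false.
Delete trivial equation mk(true,m) ≐ mk(true,m).
Decompose node/3: node(m,q(x1,x1),m) ≐ x,  true ≐ true,  m ≐ x1.
Bind x := node(m,q(x1,x1),m); no other remaining equation mentions x.
Delete trivial equation true ≐ true.
Bind x1 := m. Substituting into the earlier bindings gives u := q(m,m), x := node(m,q(m,m),m).
Applying the MGU to either side gives h(h(m,q(m,m),false),mk(true,m),node(node(m,q(m,m),m),true,m)).

h(h(m,q(m,m),false),mk(true,m),node(node(m,q(m,m),m),true,m))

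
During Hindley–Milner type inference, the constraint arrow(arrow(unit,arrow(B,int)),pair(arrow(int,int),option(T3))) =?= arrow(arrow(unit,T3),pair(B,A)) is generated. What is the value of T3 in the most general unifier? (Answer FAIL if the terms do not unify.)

arrow(arrow(int,int),int)

Decompose arrow/2: arrow(unit,arrow(B,int)) =?= arrow(unit,T3),  pair(arrow(int,int),option(T3)) =?= pair(B,A).
Decompose arrow/2: unit =?= unit,  arrow(B,int) =?= T3.
Delete trivial equation unit =?= unit.
Bind T3 := arrow(B,int); substituting into the remaining equation gives: pair(arrow(int,int),option(arrow(B,int))) =?= pair(B,A).
Decompose pair/2: arrow(int,int) =?= B,  option(arrow(B,int)) =?= A.
Bind B := arrow(int,int); substituting into the remaining equation gives: option(arrow(arrow(int,int),int)) =?= A. Substituting into the earlier binding gives T3 := arrow(arrow(int,int),int).
Bind A := option(arrow(arrow(int,int),int)).
MGU = { T3 := arrow(arrow(int,int),int), B := arrow(int,int), A := option(arrow(arrow(int,int),int)) }, so T3 := arrow(arrow(int,int),int).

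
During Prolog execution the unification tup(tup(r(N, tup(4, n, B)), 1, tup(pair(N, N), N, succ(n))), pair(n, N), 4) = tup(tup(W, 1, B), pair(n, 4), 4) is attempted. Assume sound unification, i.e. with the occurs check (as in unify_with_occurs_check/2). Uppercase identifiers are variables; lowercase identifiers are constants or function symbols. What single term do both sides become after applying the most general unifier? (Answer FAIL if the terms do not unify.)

Decompose tup/3: tup(r(N, tup(4, n, B)), 1, tup(pair(N, N), N, succ(n))) = tup(W, 1, B),  pair(n, N) = pair(n, 4),  4 = 4.
Decompose tup/3: r(N, tup(4, n, B)) = W,  1 = 1,  tup(pair(N, N), N, succ(n)) = B.
Bind W := r(N, tup(4, n, B)); no other remaining equation mentions W.
Delete trivial equation 1 = 1.
Bind B := tup(pair(N, N), N, succ(n)); no other remaining equation mentions B. Substituting into the earlier binding gives W := r(N, tup(4, n, tup(pair(N, N), N, succ(n)))).
Decompose pair/2: n = n,  N = 4.
Delete trivial equation n = n.
Bind N := 4; no other remaining equation mentions N. Substituting into the earlier bindings gives W := r(4, tup(4, n, tup(pair(4, 4), 4, succ(n)))), B := tup(pair(4, 4), 4, succ(n)).
Delete trivial equation 4 = 4.
Applying the MGU to either side gives tup(tup(r(4, tup(4, n, tup(pair(4, 4), 4, succ(n)))), 1, tup(pair(4, 4), 4, succ(n))), pair(n, 4), 4).

tup(tup(r(4, tup(4, n, tup(pair(4, 4), 4, succ(n)))), 1, tup(pair(4, 4), 4, succ(n))), pair(n, 4), 4)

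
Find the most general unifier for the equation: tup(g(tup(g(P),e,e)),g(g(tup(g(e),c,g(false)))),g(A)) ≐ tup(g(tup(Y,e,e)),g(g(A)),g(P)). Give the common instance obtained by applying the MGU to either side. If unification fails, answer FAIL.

tup(g(tup(g(tup(g(e),c,g(false))),e,e)),g(g(tup(g(e),c,g(false)))),g(tup(g(e),c,g(false))))

Decompose tup/3: g(tup(g(P),e,e)) ≐ g(tup(Y,e,e)),  g(g(tup(g(e),c,g(false)))) ≐ g(g(A)),  g(A) ≐ g(P).
Decompose g/1: tup(g(P),e,e) ≐ tup(Y,e,e).
Decompose tup/3: g(P) ≐ Y,  e ≐ e,  e ≐ e.
Bind Y := g(P); no other remaining equation mentions Y.
Delete trivial equation e ≐ e.
Delete trivial equation e ≐ e.
Decompose g/1: g(tup(g(e),c,g(false))) ≐ g(A).
Decompose g/1: tup(g(e),c,g(false)) ≐ A.
Bind A := tup(g(e),c,g(false)); substituting into the remaining equation gives: g(tup(g(e),c,g(false))) ≐ g(P).
Decompose g/1: tup(g(e),c,g(false)) ≐ P.
Bind P := tup(g(e),c,g(false)). Substituting into the earlier binding gives Y := g(tup(g(e),c,g(false))).
Applying the MGU to either side gives tup(g(tup(g(tup(g(e),c,g(false))),e,e)),g(g(tup(g(e),c,g(false)))),g(tup(g(e),c,g(false)))).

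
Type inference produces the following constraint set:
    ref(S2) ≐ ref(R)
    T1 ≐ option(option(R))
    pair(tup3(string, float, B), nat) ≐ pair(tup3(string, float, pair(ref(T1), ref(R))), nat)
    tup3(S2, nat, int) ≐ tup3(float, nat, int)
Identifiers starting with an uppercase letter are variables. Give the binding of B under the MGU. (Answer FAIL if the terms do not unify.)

pair(ref(option(option(float))), ref(float))

Decompose ref/1: S2 ≐ R.
Bind S2 := R; substituting into the one remaining equation that mentions S2 gives: tup3(R, nat, int) ≐ tup3(float, nat, int).
Bind T1 := option(option(R)); substituting into the one remaining equation that mentions T1 gives: pair(tup3(string, float, B), nat) ≐ pair(tup3(string, float, pair(ref(option(option(R))), ref(R))), nat).
Decompose pair/2: tup3(string, float, B) ≐ tup3(string, float, pair(ref(option(option(R))), ref(R))),  nat ≐ nat.
Decompose tup3/3: string ≐ string,  float ≐ float,  B ≐ pair(ref(option(option(R))), ref(R)).
Delete trivial equation string ≐ string.
Delete trivial equation float ≐ float.
Bind B := pair(ref(option(option(R))), ref(R)); no other remaining equation mentions B.
Delete trivial equation nat ≐ nat.
Decompose tup3/3: R ≐ float,  nat ≐ nat,  int ≐ int.
Bind R := float; no other remaining equation mentions R. Substituting into the earlier bindings gives S2 := float, T1 := option(option(float)), B := pair(ref(option(option(float))), ref(float)).
Delete trivial equation nat ≐ nat.
Delete trivial equation int ≐ int.
MGU = { S2 := float, T1 := option(option(float)), B := pair(ref(option(option(float))), ref(float)), R := float }, so B := pair(ref(option(option(float))), ref(float)).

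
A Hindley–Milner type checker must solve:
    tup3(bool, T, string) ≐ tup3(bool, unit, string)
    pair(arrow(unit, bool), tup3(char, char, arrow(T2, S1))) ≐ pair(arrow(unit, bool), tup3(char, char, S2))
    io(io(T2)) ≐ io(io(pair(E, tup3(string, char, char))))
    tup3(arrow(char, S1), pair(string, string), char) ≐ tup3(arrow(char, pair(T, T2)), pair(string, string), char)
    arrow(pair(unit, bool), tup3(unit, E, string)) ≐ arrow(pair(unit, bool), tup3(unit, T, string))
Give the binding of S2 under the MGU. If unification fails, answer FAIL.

arrow(pair(unit, tup3(string, char, char)), pair(unit, pair(unit, tup3(string, char, char))))

Decompose tup3/3: bool ≐ bool,  T ≐ unit,  string ≐ string.
Delete trivial equation bool ≐ bool.
Bind T := unit; substituting into the 2 remaining equations that mention T gives: tup3(arrow(char, S1), pair(string, string), char) ≐ tup3(arrow(char, pair(unit, T2)), pair(string, string), char),  arrow(pair(unit, bool), tup3(unit, E, string)) ≐ arrow(pair(unit, bool), tup3(unit, unit, string)).
Delete trivial equation string ≐ string.
Decompose pair/2: arrow(unit, bool) ≐ arrow(unit, bool),  tup3(char, char, arrow(T2, S1)) ≐ tup3(char, char, S2).
Delete trivial equation arrow(unit, bool) ≐ arrow(unit, bool).
Decompose tup3/3: char ≐ char,  char ≐ char,  arrow(T2, S1) ≐ S2.
Delete trivial equation char ≐ char.
Delete trivial equation char ≐ char.
Bind S2 := arrow(T2, S1); no other remaining equation mentions S2.
Decompose io/1: io(T2) ≐ io(pair(E, tup3(string, char, char))).
Decompose io/1: T2 ≐ pair(E, tup3(string, char, char)).
Bind T2 := pair(E, tup3(string, char, char)); substituting into the one remaining equation that mentions T2 gives: tup3(arrow(char, S1), pair(string, string), char) ≐ tup3(arrow(char, pair(unit, pair(E, tup3(string, char, char)))), pair(string, string), char). Substituting into the earlier binding gives S2 := arrow(pair(E, tup3(string, char, char)), S1).
Decompose tup3/3: arrow(char, S1) ≐ arrow(char, pair(unit, pair(E, tup3(string, char, char)))),  pair(string, string) ≐ pair(string, string),  char ≐ char.
Decompose arrow/2: char ≐ char,  S1 ≐ pair(unit, pair(E, tup3(string, char, char))).
Delete trivial equation char ≐ char.
Bind S1 := pair(unit, pair(E, tup3(string, char, char))); no other remaining equation mentions S1. Substituting into the earlier binding gives S2 := arrow(pair(E, tup3(string, char, char)), pair(unit, pair(E, tup3(string, char, char)))).
Delete trivial equation pair(string, string) ≐ pair(string, string).
Delete trivial equation char ≐ char.
Decompose arrow/2: pair(unit, bool) ≐ pair(unit, bool),  tup3(unit, E, string) ≐ tup3(unit, unit, string).
Delete trivial equation pair(unit, bool) ≐ pair(unit, bool).
Decompose tup3/3: unit ≐ unit,  E ≐ unit,  string ≐ string.
Delete trivial equation unit ≐ unit.
Bind E := unit; no other remaining equation mentions E. Substituting into the earlier bindings gives S2 := arrow(pair(unit, tup3(string, char, char)), pair(unit, pair(unit, tup3(string, char, char)))), T2 := pair(unit, tup3(string, char, char)), S1 := pair(unit, pair(unit, tup3(string, char, char))).
Delete trivial equation string ≐ string.
MGU = { T -> unit, S2 -> arrow(pair(unit, tup3(string, char, char)), pair(unit, pair(unit, tup3(string, char, char)))), T2 -> pair(unit, tup3(string, char, char)), S1 -> pair(unit, pair(unit, tup3(string, char, char))), E -> unit }, so S2 -> arrow(pair(unit, tup3(string, char, char)), pair(unit, pair(unit, tup3(string, char, char)))).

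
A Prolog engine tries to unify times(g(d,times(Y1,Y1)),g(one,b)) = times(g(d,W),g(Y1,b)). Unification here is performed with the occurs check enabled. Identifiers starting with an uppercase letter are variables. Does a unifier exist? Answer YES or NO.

Decompose times/2: g(d,times(Y1,Y1)) = g(d,W),  g(one,b) = g(Y1,b).
Decompose g/2: d = d,  times(Y1,Y1) = W.
Delete trivial equation d = d.
Bind W := times(Y1,Y1); no other remaining equation mentions W.
Decompose g/2: one = Y1,  b = b.
Bind Y1 := one; no other remaining equation mentions Y1. Substituting into the earlier binding gives W := times(one,one).
Delete trivial equation b = b.
No equations remain and no clash or occurs-check failure arose, so a unifier exists.

YES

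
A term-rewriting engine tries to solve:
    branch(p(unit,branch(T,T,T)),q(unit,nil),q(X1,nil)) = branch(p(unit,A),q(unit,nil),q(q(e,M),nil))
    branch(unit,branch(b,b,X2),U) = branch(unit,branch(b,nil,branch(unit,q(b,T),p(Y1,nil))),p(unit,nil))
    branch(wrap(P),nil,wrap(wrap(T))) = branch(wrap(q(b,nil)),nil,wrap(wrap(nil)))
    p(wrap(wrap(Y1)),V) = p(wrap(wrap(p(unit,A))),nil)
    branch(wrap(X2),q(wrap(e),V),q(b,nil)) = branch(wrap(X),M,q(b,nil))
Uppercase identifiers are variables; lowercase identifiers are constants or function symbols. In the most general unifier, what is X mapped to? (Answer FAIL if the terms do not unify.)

Decompose branch/3: p(unit,branch(T,T,T)) = p(unit,A),  q(unit,nil) = q(unit,nil),  q(X1,nil) = q(q(e,M),nil).
Decompose p/2: unit = unit,  branch(T,T,T) = A.
Delete trivial equation unit = unit.
Bind A := branch(T,T,T); substituting into the one remaining equation that mentions A gives: p(wrap(wrap(Y1)),V) = p(wrap(wrap(p(unit,branch(T,T,T)))),nil).
Delete trivial equation q(unit,nil) = q(unit,nil).
Decompose q/2: X1 = q(e,M),  nil = nil.
Bind X1 := q(e,M); no other remaining equation mentions X1.
Delete trivial equation nil = nil.
Decompose branch/3: unit = unit,  branch(b,b,X2) = branch(b,nil,branch(unit,q(b,T),p(Y1,nil))),  U = p(unit,nil).
Delete trivial equation unit = unit.
Decompose branch/3: b = b,  b = nil,  X2 = branch(unit,q(b,T),p(Y1,nil)).
Delete trivial equation b = b.
Clash: constants b and nil differ; no unifier exists.

FAIL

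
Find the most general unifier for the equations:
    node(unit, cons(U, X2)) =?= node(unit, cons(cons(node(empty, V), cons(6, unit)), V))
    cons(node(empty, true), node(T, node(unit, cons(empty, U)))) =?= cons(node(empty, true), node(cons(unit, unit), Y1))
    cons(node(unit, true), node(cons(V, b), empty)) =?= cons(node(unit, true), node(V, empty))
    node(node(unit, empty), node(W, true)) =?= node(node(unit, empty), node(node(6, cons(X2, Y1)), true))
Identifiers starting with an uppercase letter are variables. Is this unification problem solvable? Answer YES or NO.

Decompose node/2: unit =?= unit,  cons(U, X2) =?= cons(cons(node(empty, V), cons(6, unit)), V).
Delete trivial equation unit =?= unit.
Decompose cons/2: U =?= cons(node(empty, V), cons(6, unit)),  X2 =?= V.
Bind U := cons(node(empty, V), cons(6, unit)); substituting into the one remaining equation that mentions U gives: cons(node(empty, true), node(T, node(unit, cons(empty, cons(node(empty, V), cons(6, unit)))))) =?= cons(node(empty, true), node(cons(unit, unit), Y1)).
Bind X2 := V; substituting into the one remaining equation that mentions X2 gives: node(node(unit, empty), node(W, true)) =?= node(node(unit, empty), node(node(6, cons(V, Y1)), true)).
Decompose cons/2: node(empty, true) =?= node(empty, true),  node(T, node(unit, cons(empty, cons(node(empty, V), cons(6, unit))))) =?= node(cons(unit, unit), Y1).
Delete trivial equation node(empty, true) =?= node(empty, true).
Decompose node/2: T =?= cons(unit, unit),  node(unit, cons(empty, cons(node(empty, V), cons(6, unit)))) =?= Y1.
Bind T := cons(unit, unit); no other remaining equation mentions T.
Bind Y1 := node(unit, cons(empty, cons(node(empty, V), cons(6, unit)))); substituting into the one remaining equation that mentions Y1 gives: node(node(unit, empty), node(W, true)) =?= node(node(unit, empty), node(node(6, cons(V, node(unit, cons(empty, cons(node(empty, V), cons(6, unit)))))), true)).
Decompose cons/2: node(unit, true) =?= node(unit, true),  node(cons(V, b), empty) =?= node(V, empty).
Delete trivial equation node(unit, true) =?= node(unit, true).
Decompose node/2: cons(V, b) =?= V,  empty =?= empty.
Occurs check fails: V occurs in cons(V, b); the equation V =?= cons(V, b) has no finite solution.

NO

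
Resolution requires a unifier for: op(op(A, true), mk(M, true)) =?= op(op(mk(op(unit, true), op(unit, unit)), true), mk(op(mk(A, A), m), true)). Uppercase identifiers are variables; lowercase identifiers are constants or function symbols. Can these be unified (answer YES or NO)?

Decompose op/2: op(A, true) =?= op(mk(op(unit, true), op(unit, unit)), true),  mk(M, true) =?= mk(op(mk(A, A), m), true).
Decompose op/2: A =?= mk(op(unit, true), op(unit, unit)),  true =?= true.
Bind A := mk(op(unit, true), op(unit, unit)); substituting into the one remaining equation that mentions A gives: mk(M, true) =?= mk(op(mk(mk(op(unit, true), op(unit, unit)), mk(op(unit, true), op(unit, unit))), m), true).
Delete trivial equation true =?= true.
Decompose mk/2: M =?= op(mk(mk(op(unit, true), op(unit, unit)), mk(op(unit, true), op(unit, unit))), m),  true =?= true.
Bind M := op(mk(mk(op(unit, true), op(unit, unit)), mk(op(unit, true), op(unit, unit))), m); no other remaining equation mentions M.
Delete trivial equation true =?= true.
No equations remain and no clash or occurs-check failure arose, so a unifier exists.

YES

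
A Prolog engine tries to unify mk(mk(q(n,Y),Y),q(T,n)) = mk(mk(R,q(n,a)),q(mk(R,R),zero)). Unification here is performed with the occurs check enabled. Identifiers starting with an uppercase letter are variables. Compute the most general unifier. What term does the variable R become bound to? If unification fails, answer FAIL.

FAIL

Decompose mk/2: mk(q(n,Y),Y) = mk(R,q(n,a)),  q(T,n) = q(mk(R,R),zero).
Decompose mk/2: q(n,Y) = R,  Y = q(n,a).
Bind R := q(n,Y); substituting into the one remaining equation that mentions R gives: q(T,n) = q(mk(q(n,Y),q(n,Y)),zero).
Bind Y := q(n,a); substituting into the remaining equation gives: q(T,n) = q(mk(q(n,q(n,a)),q(n,q(n,a))),zero). Substituting into the earlier binding gives R := q(n,q(n,a)).
Decompose q/2: T = mk(q(n,q(n,a)),q(n,q(n,a))),  n = zero.
Bind T := mk(q(n,q(n,a)),q(n,q(n,a))); no other remaining equation mentions T.
Clash: constants n and zero differ; no unifier exists.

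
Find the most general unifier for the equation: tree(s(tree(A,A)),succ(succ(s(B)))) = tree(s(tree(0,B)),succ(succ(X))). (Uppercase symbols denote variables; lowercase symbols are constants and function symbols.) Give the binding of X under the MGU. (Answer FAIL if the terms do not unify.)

Decompose tree/2: s(tree(A,A)) = s(tree(0,B)),  succ(succ(s(B))) = succ(succ(X)).
Decompose s/1: tree(A,A) = tree(0,B).
Decompose tree/2: A = 0,  A = B.
Bind A := 0; substituting into the one remaining equation that mentions A gives: 0 = B.
Bind B := 0; substituting into the remaining equation gives: succ(succ(s(0))) = succ(succ(X)).
Decompose succ/1: succ(s(0)) = succ(X).
Decompose succ/1: s(0) = X.
Bind X := s(0).
MGU = { A -> 0, B -> 0, X -> s(0) }, so X -> s(0).

s(0)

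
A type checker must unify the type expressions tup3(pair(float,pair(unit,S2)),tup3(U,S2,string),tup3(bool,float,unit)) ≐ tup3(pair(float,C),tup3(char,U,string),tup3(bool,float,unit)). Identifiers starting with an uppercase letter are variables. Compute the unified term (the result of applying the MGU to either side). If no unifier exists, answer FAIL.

Decompose tup3/3: pair(float,pair(unit,S2)) ≐ pair(float,C),  tup3(U,S2,string) ≐ tup3(char,U,string),  tup3(bool,float,unit) ≐ tup3(bool,float,unit).
Decompose pair/2: float ≐ float,  pair(unit,S2) ≐ C.
Delete trivial equation float ≐ float.
Bind C := pair(unit,S2); no other remaining equation mentions C.
Decompose tup3/3: U ≐ char,  S2 ≐ U,  string ≐ string.
Bind U := char; substituting into the one remaining equation that mentions U gives: S2 ≐ char.
Bind S2 := char; no other remaining equation mentions S2. Substituting into the earlier binding gives C := pair(unit,char).
Delete trivial equation string ≐ string.
Delete trivial equation tup3(bool,float,unit) ≐ tup3(bool,float,unit).
Applying the MGU to either side gives tup3(pair(float,pair(unit,char)),tup3(char,char,string),tup3(bool,float,unit)).

tup3(pair(float,pair(unit,char)),tup3(char,char,string),tup3(bool,float,unit))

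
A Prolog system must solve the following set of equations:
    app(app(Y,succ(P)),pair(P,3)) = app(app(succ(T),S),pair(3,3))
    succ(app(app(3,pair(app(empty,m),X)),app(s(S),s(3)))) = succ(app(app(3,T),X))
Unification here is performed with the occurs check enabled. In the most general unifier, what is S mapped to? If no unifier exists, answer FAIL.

Decompose app/2: app(Y,succ(P)) = app(succ(T),S),  pair(P,3) = pair(3,3).
Decompose app/2: Y = succ(T),  succ(P) = S.
Bind Y := succ(T); no other remaining equation mentions Y.
Bind S := succ(P); substituting into the one remaining equation that mentions S gives: succ(app(app(3,pair(app(empty,m),X)),app(s(succ(P)),s(3)))) = succ(app(app(3,T),X)).
Decompose pair/2: P = 3,  3 = 3.
Bind P := 3; substituting into the one remaining equation that mentions P gives: succ(app(app(3,pair(app(empty,m),X)),app(s(succ(3)),s(3)))) = succ(app(app(3,T),X)). Substituting into the earlier binding gives S := succ(3).
Delete trivial equation 3 = 3.
Decompose succ/1: app(app(3,pair(app(empty,m),X)),app(s(succ(3)),s(3))) = app(app(3,T),X).
Decompose app/2: app(3,pair(app(empty,m),X)) = app(3,T),  app(s(succ(3)),s(3)) = X.
Decompose app/2: 3 = 3,  pair(app(empty,m),X) = T.
Delete trivial equation 3 = 3.
Bind T := pair(app(empty,m),X); no other remaining equation mentions T. Substituting into the earlier binding gives Y := succ(pair(app(empty,m),X)).
Bind X := app(s(succ(3)),s(3)). Substituting into the earlier bindings gives Y := succ(pair(app(empty,m),app(s(succ(3)),s(3)))), T := pair(app(empty,m),app(s(succ(3)),s(3))).
MGU = { Y ↦ succ(pair(app(empty,m),app(s(succ(3)),s(3)))), S ↦ succ(3), P ↦ 3, T ↦ pair(app(empty,m),app(s(succ(3)),s(3))), X ↦ app(s(succ(3)),s(3)) }, so S ↦ succ(3).

succ(3)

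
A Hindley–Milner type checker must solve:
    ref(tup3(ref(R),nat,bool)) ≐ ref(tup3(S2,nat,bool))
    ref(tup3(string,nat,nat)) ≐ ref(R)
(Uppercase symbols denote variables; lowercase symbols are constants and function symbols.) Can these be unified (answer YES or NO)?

YES

Decompose ref/1: tup3(ref(R),nat,bool) ≐ tup3(S2,nat,bool).
Decompose tup3/3: ref(R) ≐ S2,  nat ≐ nat,  bool ≐ bool.
Bind S2 := ref(R); no other remaining equation mentions S2.
Delete trivial equation nat ≐ nat.
Delete trivial equation bool ≐ bool.
Decompose ref/1: tup3(string,nat,nat) ≐ R.
Bind R := tup3(string,nat,nat). Substituting into the earlier binding gives S2 := ref(tup3(string,nat,nat)).
No equations remain and no clash or occurs-check failure arose, so a unifier exists.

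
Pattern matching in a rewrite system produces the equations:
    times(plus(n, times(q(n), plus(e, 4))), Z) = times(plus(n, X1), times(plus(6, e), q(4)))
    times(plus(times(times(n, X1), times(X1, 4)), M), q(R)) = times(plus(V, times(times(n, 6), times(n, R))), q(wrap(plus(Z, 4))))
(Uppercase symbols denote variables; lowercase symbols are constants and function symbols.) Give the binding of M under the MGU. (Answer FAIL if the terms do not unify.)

times(times(n, 6), times(n, wrap(plus(times(plus(6, e), q(4)), 4))))

Decompose times/2: plus(n, times(q(n), plus(e, 4))) = plus(n, X1),  Z = times(plus(6, e), q(4)).
Decompose plus/2: n = n,  times(q(n), plus(e, 4)) = X1.
Delete trivial equation n = n.
Bind X1 := times(q(n), plus(e, 4)); substituting into the one remaining equation that mentions X1 gives: times(plus(times(times(n, times(q(n), plus(e, 4))), times(times(q(n), plus(e, 4)), 4)), M), q(R)) = times(plus(V, times(times(n, 6), times(n, R))), q(wrap(plus(Z, 4)))).
Bind Z := times(plus(6, e), q(4)); substituting into the remaining equation gives: times(plus(times(times(n, times(q(n), plus(e, 4))), times(times(q(n), plus(e, 4)), 4)), M), q(R)) = times(plus(V, times(times(n, 6), times(n, R))), q(wrap(plus(times(plus(6, e), q(4)), 4)))).
Decompose times/2: plus(times(times(n, times(q(n), plus(e, 4))), times(times(q(n), plus(e, 4)), 4)), M) = plus(V, times(times(n, 6), times(n, R))),  q(R) = q(wrap(plus(times(plus(6, e), q(4)), 4))).
Decompose plus/2: times(times(n, times(q(n), plus(e, 4))), times(times(q(n), plus(e, 4)), 4)) = V,  M = times(times(n, 6), times(n, R)).
Bind V := times(times(n, times(q(n), plus(e, 4))), times(times(q(n), plus(e, 4)), 4)); no other remaining equation mentions V.
Bind M := times(times(n, 6), times(n, R)); no other remaining equation mentions M.
Decompose q/1: R = wrap(plus(times(plus(6, e), q(4)), 4)).
Bind R := wrap(plus(times(plus(6, e), q(4)), 4)). Substituting into the earlier binding gives M := times(times(n, 6), times(n, wrap(plus(times(plus(6, e), q(4)), 4)))).
MGU = { X1 ↦ times(q(n), plus(e, 4)), Z ↦ times(plus(6, e), q(4)), V ↦ times(times(n, times(q(n), plus(e, 4))), times(times(q(n), plus(e, 4)), 4)), M ↦ times(times(n, 6), times(n, wrap(plus(times(plus(6, e), q(4)), 4)))), R ↦ wrap(plus(times(plus(6, e), q(4)), 4)) }, so M ↦ times(times(n, 6), times(n, wrap(plus(times(plus(6, e), q(4)), 4)))).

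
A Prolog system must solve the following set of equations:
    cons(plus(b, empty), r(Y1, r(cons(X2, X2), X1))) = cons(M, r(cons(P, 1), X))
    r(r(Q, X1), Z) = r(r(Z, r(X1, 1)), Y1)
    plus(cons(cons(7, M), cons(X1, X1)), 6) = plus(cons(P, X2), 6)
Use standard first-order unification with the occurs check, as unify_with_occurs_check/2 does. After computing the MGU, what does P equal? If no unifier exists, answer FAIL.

FAIL

Decompose cons/2: plus(b, empty) = M,  r(Y1, r(cons(X2, X2), X1)) = r(cons(P, 1), X).
Bind M := plus(b, empty); substituting into the one remaining equation that mentions M gives: plus(cons(cons(7, plus(b, empty)), cons(X1, X1)), 6) = plus(cons(P, X2), 6).
Decompose r/2: Y1 = cons(P, 1),  r(cons(X2, X2), X1) = X.
Bind Y1 := cons(P, 1); substituting into the one remaining equation that mentions Y1 gives: r(r(Q, X1), Z) = r(r(Z, r(X1, 1)), cons(P, 1)).
Bind X := r(cons(X2, X2), X1); no other remaining equation mentions X.
Decompose r/2: r(Q, X1) = r(Z, r(X1, 1)),  Z = cons(P, 1).
Decompose r/2: Q = Z,  X1 = r(X1, 1).
Bind Q := Z; no other remaining equation mentions Q.
Occurs check fails: X1 occurs in r(X1, 1); the equation X1 = r(X1, 1) has no finite solution.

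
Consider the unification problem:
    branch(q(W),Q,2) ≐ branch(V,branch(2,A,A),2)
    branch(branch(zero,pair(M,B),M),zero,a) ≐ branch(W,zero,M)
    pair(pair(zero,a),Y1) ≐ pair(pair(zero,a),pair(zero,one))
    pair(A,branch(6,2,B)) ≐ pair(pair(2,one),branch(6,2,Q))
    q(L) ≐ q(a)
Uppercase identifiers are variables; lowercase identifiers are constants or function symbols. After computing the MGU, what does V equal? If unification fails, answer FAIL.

Decompose branch/3: q(W) ≐ V,  Q ≐ branch(2,A,A),  2 ≐ 2.
Bind V := q(W); no other remaining equation mentions V.
Bind Q := branch(2,A,A); substituting into the one remaining equation that mentions Q gives: pair(A,branch(6,2,B)) ≐ pair(pair(2,one),branch(6,2,branch(2,A,A))).
Delete trivial equation 2 ≐ 2.
Decompose branch/3: branch(zero,pair(M,B),M) ≐ W,  zero ≐ zero,  a ≐ M.
Bind W := branch(zero,pair(M,B),M); no other remaining equation mentions W. Substituting into the earlier binding gives V := q(branch(zero,pair(M,B),M)).
Delete trivial equation zero ≐ zero.
Bind M := a; no other remaining equation mentions M. Substituting into the earlier bindings gives V := q(branch(zero,pair(a,B),a)), W := branch(zero,pair(a,B),a).
Decompose pair/2: pair(zero,a) ≐ pair(zero,a),  Y1 ≐ pair(zero,one).
Delete trivial equation pair(zero,a) ≐ pair(zero,a).
Bind Y1 := pair(zero,one); no other remaining equation mentions Y1.
Decompose pair/2: A ≐ pair(2,one),  branch(6,2,B) ≐ branch(6,2,branch(2,A,A)).
Bind A := pair(2,one); substituting into the one remaining equation that mentions A gives: branch(6,2,B) ≐ branch(6,2,branch(2,pair(2,one),pair(2,one))). Substituting into the earlier binding gives Q := branch(2,pair(2,one),pair(2,one)).
Decompose branch/3: 6 ≐ 6,  2 ≐ 2,  B ≐ branch(2,pair(2,one),pair(2,one)).
Delete trivial equation 6 ≐ 6.
Delete trivial equation 2 ≐ 2.
Bind B := branch(2,pair(2,one),pair(2,one)); no other remaining equation mentions B. Substituting into the earlier bindings gives V := q(branch(zero,pair(a,branch(2,pair(2,one),pair(2,one))),a)), W := branch(zero,pair(a,branch(2,pair(2,one),pair(2,one))),a).
Decompose q/1: L ≐ a.
Bind L := a.
MGU = { V := q(branch(zero,pair(a,branch(2,pair(2,one),pair(2,one))),a)), Q := branch(2,pair(2,one),pair(2,one)), W := branch(zero,pair(a,branch(2,pair(2,one),pair(2,one))),a), M := a, Y1 := pair(zero,one), A := pair(2,one), B := branch(2,pair(2,one),pair(2,one)), L := a }, so V := q(branch(zero,pair(a,branch(2,pair(2,one),pair(2,one))),a)).

q(branch(zero,pair(a,branch(2,pair(2,one),pair(2,one))),a))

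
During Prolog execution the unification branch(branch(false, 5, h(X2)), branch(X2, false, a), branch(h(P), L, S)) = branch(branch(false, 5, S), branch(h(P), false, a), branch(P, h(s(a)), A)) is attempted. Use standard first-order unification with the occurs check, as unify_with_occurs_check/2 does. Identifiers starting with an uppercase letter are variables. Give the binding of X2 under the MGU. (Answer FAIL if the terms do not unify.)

FAIL

Decompose branch/3: branch(false, 5, h(X2)) = branch(false, 5, S),  branch(X2, false, a) = branch(h(P), false, a),  branch(h(P), L, S) = branch(P, h(s(a)), A).
Decompose branch/3: false = false,  5 = 5,  h(X2) = S.
Delete trivial equation false = false.
Delete trivial equation 5 = 5.
Bind S := h(X2); substituting into the one remaining equation that mentions S gives: branch(h(P), L, h(X2)) = branch(P, h(s(a)), A).
Decompose branch/3: X2 = h(P),  false = false,  a = a.
Bind X2 := h(P); substituting into the one remaining equation that mentions X2 gives: branch(h(P), L, h(h(P))) = branch(P, h(s(a)), A). Substituting into the earlier binding gives S := h(h(P)).
Delete trivial equation false = false.
Delete trivial equation a = a.
Decompose branch/3: h(P) = P,  L = h(s(a)),  h(h(P)) = A.
Occurs check fails: P occurs in h(P); the equation P = h(P) has no finite solution.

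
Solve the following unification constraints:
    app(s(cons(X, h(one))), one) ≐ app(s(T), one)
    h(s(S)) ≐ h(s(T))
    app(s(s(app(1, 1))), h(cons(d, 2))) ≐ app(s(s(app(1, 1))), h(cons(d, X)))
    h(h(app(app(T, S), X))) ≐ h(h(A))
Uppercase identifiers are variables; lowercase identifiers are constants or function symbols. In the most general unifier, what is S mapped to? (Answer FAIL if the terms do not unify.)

Decompose app/2: s(cons(X, h(one))) ≐ s(T),  one ≐ one.
Decompose s/1: cons(X, h(one)) ≐ T.
Bind T := cons(X, h(one)); substituting into the 2 remaining equations that mention T gives: h(s(S)) ≐ h(s(cons(X, h(one)))),  h(h(app(app(cons(X, h(one)), S), X))) ≐ h(h(A)).
Delete trivial equation one ≐ one.
Decompose h/1: s(S) ≐ s(cons(X, h(one))).
Decompose s/1: S ≐ cons(X, h(one)).
Bind S := cons(X, h(one)); substituting into the one remaining equation that mentions S gives: h(h(app(app(cons(X, h(one)), cons(X, h(one))), X))) ≐ h(h(A)).
Decompose app/2: s(s(app(1, 1))) ≐ s(s(app(1, 1))),  h(cons(d, 2)) ≐ h(cons(d, X)).
Delete trivial equation s(s(app(1, 1))) ≐ s(s(app(1, 1))).
Decompose h/1: cons(d, 2) ≐ cons(d, X).
Decompose cons/2: d ≐ d,  2 ≐ X.
Delete trivial equation d ≐ d.
Bind X := 2; substituting into the remaining equation gives: h(h(app(app(cons(2, h(one)), cons(2, h(one))), 2))) ≐ h(h(A)). Substituting into the earlier bindings gives T := cons(2, h(one)), S := cons(2, h(one)).
Decompose h/1: h(app(app(cons(2, h(one)), cons(2, h(one))), 2)) ≐ h(A).
Decompose h/1: app(app(cons(2, h(one)), cons(2, h(one))), 2) ≐ A.
Bind A := app(app(cons(2, h(one)), cons(2, h(one))), 2).
MGU = { T ↦ cons(2, h(one)), S ↦ cons(2, h(one)), X ↦ 2, A ↦ app(app(cons(2, h(one)), cons(2, h(one))), 2) }, so S ↦ cons(2, h(one)).

cons(2, h(one))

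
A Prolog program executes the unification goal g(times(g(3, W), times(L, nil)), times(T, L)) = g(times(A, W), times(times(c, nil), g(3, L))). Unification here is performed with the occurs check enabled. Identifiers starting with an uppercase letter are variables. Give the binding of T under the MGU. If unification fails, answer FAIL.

FAIL

Decompose g/2: times(g(3, W), times(L, nil)) = times(A, W),  times(T, L) = times(times(c, nil), g(3, L)).
Decompose times/2: g(3, W) = A,  times(L, nil) = W.
Bind A := g(3, W); no other remaining equation mentions A.
Bind W := times(L, nil); no other remaining equation mentions W. Substituting into the earlier binding gives A := g(3, times(L, nil)).
Decompose times/2: T = times(c, nil),  L = g(3, L).
Bind T := times(c, nil); no other remaining equation mentions T.
Occurs check fails: L occurs in g(3, L); the equation L = g(3, L) has no finite solution.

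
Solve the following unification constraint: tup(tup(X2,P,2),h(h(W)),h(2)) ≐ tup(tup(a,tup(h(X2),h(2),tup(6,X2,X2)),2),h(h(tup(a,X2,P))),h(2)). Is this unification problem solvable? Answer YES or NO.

YES

Decompose tup/3: tup(X2,P,2) ≐ tup(a,tup(h(X2),h(2),tup(6,X2,X2)),2),  h(h(W)) ≐ h(h(tup(a,X2,P))),  h(2) ≐ h(2).
Decompose tup/3: X2 ≐ a,  P ≐ tup(h(X2),h(2),tup(6,X2,X2)),  2 ≐ 2.
Bind X2 := a; substituting into the 2 remaining equations that mention X2 gives: P ≐ tup(h(a),h(2),tup(6,a,a)),  h(h(W)) ≐ h(h(tup(a,a,P))).
Bind P := tup(h(a),h(2),tup(6,a,a)); substituting into the one remaining equation that mentions P gives: h(h(W)) ≐ h(h(tup(a,a,tup(h(a),h(2),tup(6,a,a))))).
Delete trivial equation 2 ≐ 2.
Decompose h/1: h(W) ≐ h(tup(a,a,tup(h(a),h(2),tup(6,a,a)))).
Decompose h/1: W ≐ tup(a,a,tup(h(a),h(2),tup(6,a,a))).
Bind W := tup(a,a,tup(h(a),h(2),tup(6,a,a))); no other remaining equation mentions W.
Delete trivial equation h(2) ≐ h(2).
No equations remain and no clash or occurs-check failure arose, so a unifier exists.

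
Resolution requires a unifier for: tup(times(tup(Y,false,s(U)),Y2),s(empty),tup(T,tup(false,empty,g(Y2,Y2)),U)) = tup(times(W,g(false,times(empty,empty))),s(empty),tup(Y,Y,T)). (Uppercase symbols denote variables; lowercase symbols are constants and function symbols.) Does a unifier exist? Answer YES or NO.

Decompose tup/3: times(tup(Y,false,s(U)),Y2) = times(W,g(false,times(empty,empty))),  s(empty) = s(empty),  tup(T,tup(false,empty,g(Y2,Y2)),U) = tup(Y,Y,T).
Decompose times/2: tup(Y,false,s(U)) = W,  Y2 = g(false,times(empty,empty)).
Bind W := tup(Y,false,s(U)); no other remaining equation mentions W.
Bind Y2 := g(false,times(empty,empty)); substituting into the one remaining equation that mentions Y2 gives: tup(T,tup(false,empty,g(g(false,times(empty,empty)),g(false,times(empty,empty)))),U) = tup(Y,Y,T).
Delete trivial equation s(empty) = s(empty).
Decompose tup/3: T = Y,  tup(false,empty,g(g(false,times(empty,empty)),g(false,times(empty,empty)))) = Y,  U = T.
Bind T := Y; substituting into the one remaining equation that mentions T gives: U = Y.
Bind Y := tup(false,empty,g(g(false,times(empty,empty)),g(false,times(empty,empty)))); substituting into the remaining equation gives: U = tup(false,empty,g(g(false,times(empty,empty)),g(false,times(empty,empty)))). Substituting into the earlier bindings gives W := tup(tup(false,empty,g(g(false,times(empty,empty)),g(false,times(empty,empty)))),false,s(U)), T := tup(false,empty,g(g(false,times(empty,empty)),g(false,times(empty,empty)))).
Bind U := tup(false,empty,g(g(false,times(empty,empty)),g(false,times(empty,empty)))). Substituting into the earlier binding gives W := tup(tup(false,empty,g(g(false,times(empty,empty)),g(false,times(empty,empty)))),false,s(tup(false,empty,g(g(false,times(empty,empty)),g(false,times(empty,empty)))))).
No equations remain and no clash or occurs-check failure arose, so a unifier exists.

YES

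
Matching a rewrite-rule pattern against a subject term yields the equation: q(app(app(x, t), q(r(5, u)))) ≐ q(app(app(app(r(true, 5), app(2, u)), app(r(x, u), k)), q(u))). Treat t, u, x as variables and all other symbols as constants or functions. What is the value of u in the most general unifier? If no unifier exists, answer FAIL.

FAIL

Decompose q/1: app(app(x, t), q(r(5, u))) ≐ app(app(app(r(true, 5), app(2, u)), app(r(x, u), k)), q(u)).
Decompose app/2: app(x, t) ≐ app(app(r(true, 5), app(2, u)), app(r(x, u), k)),  q(r(5, u)) ≐ q(u).
Decompose app/2: x ≐ app(r(true, 5), app(2, u)),  t ≐ app(r(x, u), k).
Bind x := app(r(true, 5), app(2, u)); substituting into the one remaining equation that mentions x gives: t ≐ app(r(app(r(true, 5), app(2, u)), u), k).
Bind t := app(r(app(r(true, 5), app(2, u)), u), k); no other remaining equation mentions t.
Decompose q/1: r(5, u) ≐ u.
Occurs check fails: u occurs in r(5, u); the equation u ≐ r(5, u) has no finite solution.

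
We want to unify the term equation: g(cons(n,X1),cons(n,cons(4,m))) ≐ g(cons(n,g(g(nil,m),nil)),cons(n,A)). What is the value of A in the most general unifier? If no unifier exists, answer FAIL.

cons(4,m)

Decompose g/2: cons(n,X1) ≐ cons(n,g(g(nil,m),nil)),  cons(n,cons(4,m)) ≐ cons(n,A).
Decompose cons/2: n ≐ n,  X1 ≐ g(g(nil,m),nil).
Delete trivial equation n ≐ n.
Bind X1 := g(g(nil,m),nil); no other remaining equation mentions X1.
Decompose cons/2: n ≐ n,  cons(4,m) ≐ A.
Delete trivial equation n ≐ n.
Bind A := cons(4,m).
MGU = { X1 := g(g(nil,m),nil), A := cons(4,m) }, so A := cons(4,m).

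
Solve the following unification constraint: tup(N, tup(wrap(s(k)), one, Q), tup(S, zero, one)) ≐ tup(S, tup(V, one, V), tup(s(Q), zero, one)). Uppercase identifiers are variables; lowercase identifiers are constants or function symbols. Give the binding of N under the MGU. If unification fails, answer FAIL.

Decompose tup/3: N ≐ S,  tup(wrap(s(k)), one, Q) ≐ tup(V, one, V),  tup(S, zero, one) ≐ tup(s(Q), zero, one).
Bind N := S; no other remaining equation mentions N.
Decompose tup/3: wrap(s(k)) ≐ V,  one ≐ one,  Q ≐ V.
Bind V := wrap(s(k)); substituting into the one remaining equation that mentions V gives: Q ≐ wrap(s(k)).
Delete trivial equation one ≐ one.
Bind Q := wrap(s(k)); substituting into the remaining equation gives: tup(S, zero, one) ≐ tup(s(wrap(s(k))), zero, one).
Decompose tup/3: S ≐ s(wrap(s(k))),  zero ≐ zero,  one ≐ one.
Bind S := s(wrap(s(k))); no other remaining equation mentions S. Substituting into the earlier binding gives N := s(wrap(s(k))).
Delete trivial equation zero ≐ zero.
Delete trivial equation one ≐ one.
MGU = { N -> s(wrap(s(k))), V -> wrap(s(k)), Q -> wrap(s(k)), S -> s(wrap(s(k))) }, so N -> s(wrap(s(k))).

s(wrap(s(k)))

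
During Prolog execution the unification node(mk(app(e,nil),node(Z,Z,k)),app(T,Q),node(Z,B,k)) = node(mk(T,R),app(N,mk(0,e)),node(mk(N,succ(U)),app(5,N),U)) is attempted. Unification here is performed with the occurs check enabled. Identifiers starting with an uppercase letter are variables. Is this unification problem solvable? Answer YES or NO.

YES

Decompose node/3: mk(app(e,nil),node(Z,Z,k)) = mk(T,R),  app(T,Q) = app(N,mk(0,e)),  node(Z,B,k) = node(mk(N,succ(U)),app(5,N),U).
Decompose mk/2: app(e,nil) = T,  node(Z,Z,k) = R.
Bind T := app(e,nil); substituting into the one remaining equation that mentions T gives: app(app(e,nil),Q) = app(N,mk(0,e)).
Bind R := node(Z,Z,k); no other remaining equation mentions R.
Decompose app/2: app(e,nil) = N,  Q = mk(0,e).
Bind N := app(e,nil); substituting into the one remaining equation that mentions N gives: node(Z,B,k) = node(mk(app(e,nil),succ(U)),app(5,app(e,nil)),U).
Bind Q := mk(0,e); no other remaining equation mentions Q.
Decompose node/3: Z = mk(app(e,nil),succ(U)),  B = app(5,app(e,nil)),  k = U.
Bind Z := mk(app(e,nil),succ(U)); no other remaining equation mentions Z. Substituting into the earlier binding gives R := node(mk(app(e,nil),succ(U)),mk(app(e,nil),succ(U)),k).
Bind B := app(5,app(e,nil)); no other remaining equation mentions B.
Bind U := k. Substituting into the earlier bindings gives R := node(mk(app(e,nil),succ(k)),mk(app(e,nil),succ(k)),k), Z := mk(app(e,nil),succ(k)).
No equations remain and no clash or occurs-check failure arose, so a unifier exists.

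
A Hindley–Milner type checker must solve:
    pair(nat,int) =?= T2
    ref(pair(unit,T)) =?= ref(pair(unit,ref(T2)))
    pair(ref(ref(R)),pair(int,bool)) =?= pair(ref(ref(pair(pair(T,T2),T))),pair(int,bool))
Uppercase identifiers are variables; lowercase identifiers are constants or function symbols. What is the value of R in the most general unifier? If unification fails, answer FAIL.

pair(pair(ref(pair(nat,int)),pair(nat,int)),ref(pair(nat,int)))

Bind T2 := pair(nat,int); substituting into the remaining equations gives: ref(pair(unit,T)) =?= ref(pair(unit,ref(pair(nat,int)))),  pair(ref(ref(R)),pair(int,bool)) =?= pair(ref(ref(pair(pair(T,pair(nat,int)),T))),pair(int,bool)).
Decompose ref/1: pair(unit,T) =?= pair(unit,ref(pair(nat,int))).
Decompose pair/2: unit =?= unit,  T =?= ref(pair(nat,int)).
Delete trivial equation unit =?= unit.
Bind T := ref(pair(nat,int)); substituting into the remaining equation gives: pair(ref(ref(R)),pair(int,bool)) =?= pair(ref(ref(pair(pair(ref(pair(nat,int)),pair(nat,int)),ref(pair(nat,int))))),pair(int,bool)).
Decompose pair/2: ref(ref(R)) =?= ref(ref(pair(pair(ref(pair(nat,int)),pair(nat,int)),ref(pair(nat,int))))),  pair(int,bool) =?= pair(int,bool).
Decompose ref/1: ref(R) =?= ref(pair(pair(ref(pair(nat,int)),pair(nat,int)),ref(pair(nat,int)))).
Decompose ref/1: R =?= pair(pair(ref(pair(nat,int)),pair(nat,int)),ref(pair(nat,int))).
Bind R := pair(pair(ref(pair(nat,int)),pair(nat,int)),ref(pair(nat,int))); no other remaining equation mentions R.
Delete trivial equation pair(int,bool) =?= pair(int,bool).
MGU = { T2 -> pair(nat,int), T -> ref(pair(nat,int)), R -> pair(pair(ref(pair(nat,int)),pair(nat,int)),ref(pair(nat,int))) }, so R -> pair(pair(ref(pair(nat,int)),pair(nat,int)),ref(pair(nat,int))).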